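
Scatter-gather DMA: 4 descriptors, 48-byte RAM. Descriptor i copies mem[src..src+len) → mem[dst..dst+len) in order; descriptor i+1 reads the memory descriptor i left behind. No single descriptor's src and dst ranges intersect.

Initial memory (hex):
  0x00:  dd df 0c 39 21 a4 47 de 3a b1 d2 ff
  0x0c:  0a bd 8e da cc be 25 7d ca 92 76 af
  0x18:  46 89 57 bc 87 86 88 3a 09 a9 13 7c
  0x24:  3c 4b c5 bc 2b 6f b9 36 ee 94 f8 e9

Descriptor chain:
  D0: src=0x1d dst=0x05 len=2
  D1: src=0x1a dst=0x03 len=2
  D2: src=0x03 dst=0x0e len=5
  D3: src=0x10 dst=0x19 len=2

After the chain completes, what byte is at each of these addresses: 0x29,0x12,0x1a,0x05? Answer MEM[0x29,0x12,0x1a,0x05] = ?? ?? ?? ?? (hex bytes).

MEM[0x29,0x12,0x1a,0x05] = 6f de 88 86

[0] 0x1d->0x05 len=2 : 86 88
[1] 0x1a->0x03 len=2 : 57 bc
[2] 0x03->0x0e len=5 : 57 bc 86 88 de
[3] 0x10->0x19 len=2 : 86 88
query mem[0x29]=0x6f, mem[0x12]=0xde, mem[0x1a]=0x88, mem[0x05]=0x86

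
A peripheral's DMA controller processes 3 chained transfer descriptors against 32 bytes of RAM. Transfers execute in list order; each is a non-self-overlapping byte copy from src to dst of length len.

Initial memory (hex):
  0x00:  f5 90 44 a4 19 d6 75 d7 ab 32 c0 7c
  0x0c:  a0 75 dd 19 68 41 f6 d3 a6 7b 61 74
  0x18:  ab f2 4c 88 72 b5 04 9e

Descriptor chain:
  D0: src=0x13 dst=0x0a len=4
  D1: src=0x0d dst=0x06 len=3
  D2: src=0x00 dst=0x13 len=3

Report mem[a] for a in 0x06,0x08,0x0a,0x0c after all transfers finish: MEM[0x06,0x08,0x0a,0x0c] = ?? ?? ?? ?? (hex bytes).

  after D0: wrote 4B at 0x0a = d3a67b61
  after D1: wrote 3B at 0x06 = 61dd19
  after D2: wrote 3B at 0x13 = f59044
query mem[0x06]=0x61, mem[0x08]=0x19, mem[0x0a]=0xd3, mem[0x0c]=0x7b

MEM[0x06,0x08,0x0a,0x0c] = 61 19 d3 7b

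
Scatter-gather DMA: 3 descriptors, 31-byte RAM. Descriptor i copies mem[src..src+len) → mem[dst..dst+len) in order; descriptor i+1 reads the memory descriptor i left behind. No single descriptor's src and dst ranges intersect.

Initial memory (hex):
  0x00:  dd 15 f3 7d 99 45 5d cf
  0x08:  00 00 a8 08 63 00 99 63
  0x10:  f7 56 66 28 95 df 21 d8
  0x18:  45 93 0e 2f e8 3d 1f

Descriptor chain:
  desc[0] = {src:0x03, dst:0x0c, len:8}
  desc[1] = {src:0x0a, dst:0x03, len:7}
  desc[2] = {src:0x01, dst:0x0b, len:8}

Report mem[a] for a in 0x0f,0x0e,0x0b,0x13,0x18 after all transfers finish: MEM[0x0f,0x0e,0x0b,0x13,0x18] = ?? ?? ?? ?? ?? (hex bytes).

D0: mem[0x0c..0x13] <- [7d 99 45 5d cf 00 00 a8]
D1: mem[0x03..0x09] <- [a8 08 7d 99 45 5d cf]
D2: mem[0x0b..0x12] <- [15 f3 a8 08 7d 99 45 5d]
query mem[0x0f]=0x7d, mem[0x0e]=0x08, mem[0x0b]=0x15, mem[0x13]=0xa8, mem[0x18]=0x45

MEM[0x0f,0x0e,0x0b,0x13,0x18] = 7d 08 15 a8 45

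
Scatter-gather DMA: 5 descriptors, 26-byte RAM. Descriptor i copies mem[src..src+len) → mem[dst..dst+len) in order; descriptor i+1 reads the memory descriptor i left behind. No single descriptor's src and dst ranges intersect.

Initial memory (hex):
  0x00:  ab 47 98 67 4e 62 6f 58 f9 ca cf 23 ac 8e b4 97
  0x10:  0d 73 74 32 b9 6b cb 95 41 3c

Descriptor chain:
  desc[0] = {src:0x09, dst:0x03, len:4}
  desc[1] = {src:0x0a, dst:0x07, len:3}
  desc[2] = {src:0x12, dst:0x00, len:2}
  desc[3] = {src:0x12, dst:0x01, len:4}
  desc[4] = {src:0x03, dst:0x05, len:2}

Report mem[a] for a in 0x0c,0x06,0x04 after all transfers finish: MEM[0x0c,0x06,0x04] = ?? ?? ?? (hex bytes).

MEM[0x0c,0x06,0x04] = ac 6b 6b

  after D0: wrote 4B at 0x03 = cacf23ac
  after D1: wrote 3B at 0x07 = cf23ac
  after D2: wrote 2B at 0x00 = 7432
  after D3: wrote 4B at 0x01 = 7432b96b
  after D4: wrote 2B at 0x05 = b96b
query mem[0x0c]=0xac, mem[0x06]=0x6b, mem[0x04]=0x6b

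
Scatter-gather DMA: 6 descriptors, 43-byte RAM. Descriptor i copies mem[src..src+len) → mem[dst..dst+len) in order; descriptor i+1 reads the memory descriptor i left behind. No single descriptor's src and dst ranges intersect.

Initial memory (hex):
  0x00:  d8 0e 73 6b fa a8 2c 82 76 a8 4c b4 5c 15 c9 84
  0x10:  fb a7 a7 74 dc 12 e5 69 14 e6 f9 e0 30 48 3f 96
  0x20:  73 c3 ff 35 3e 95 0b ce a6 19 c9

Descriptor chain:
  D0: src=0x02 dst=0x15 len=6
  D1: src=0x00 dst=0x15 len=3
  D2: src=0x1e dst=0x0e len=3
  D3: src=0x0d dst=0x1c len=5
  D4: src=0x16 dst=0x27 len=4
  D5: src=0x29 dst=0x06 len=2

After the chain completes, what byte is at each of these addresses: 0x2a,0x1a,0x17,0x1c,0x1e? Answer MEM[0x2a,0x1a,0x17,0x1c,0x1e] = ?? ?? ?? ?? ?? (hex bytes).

MEM[0x2a,0x1a,0x17,0x1c,0x1e] = 2c 82 73 15 96

D0: mem[0x15..0x1a] <- [73 6b fa a8 2c 82]
D1: mem[0x15..0x17] <- [d8 0e 73]
D2: mem[0x0e..0x10] <- [3f 96 73]
D3: mem[0x1c..0x20] <- [15 3f 96 73 a7]
D4: mem[0x27..0x2a] <- [0e 73 a8 2c]
D5: mem[0x06..0x07] <- [a8 2c]
query mem[0x2a]=0x2c, mem[0x1a]=0x82, mem[0x17]=0x73, mem[0x1c]=0x15, mem[0x1e]=0x96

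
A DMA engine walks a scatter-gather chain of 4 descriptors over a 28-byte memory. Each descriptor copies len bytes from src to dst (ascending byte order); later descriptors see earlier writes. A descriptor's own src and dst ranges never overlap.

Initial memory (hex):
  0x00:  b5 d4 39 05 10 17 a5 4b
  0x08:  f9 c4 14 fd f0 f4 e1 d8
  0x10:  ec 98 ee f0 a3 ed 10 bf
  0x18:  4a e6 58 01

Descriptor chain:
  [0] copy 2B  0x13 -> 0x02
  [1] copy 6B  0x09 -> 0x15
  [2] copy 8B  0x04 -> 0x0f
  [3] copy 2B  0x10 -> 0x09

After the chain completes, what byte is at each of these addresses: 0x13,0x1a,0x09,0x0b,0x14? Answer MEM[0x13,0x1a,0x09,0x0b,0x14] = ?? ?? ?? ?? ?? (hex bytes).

MEM[0x13,0x1a,0x09,0x0b,0x14] = f9 e1 17 fd c4

D0: mem[0x02..0x03] <- [f0 a3]
D1: mem[0x15..0x1a] <- [c4 14 fd f0 f4 e1]
D2: mem[0x0f..0x16] <- [10 17 a5 4b f9 c4 14 fd]
D3: mem[0x09..0x0a] <- [17 a5]
query mem[0x13]=0xf9, mem[0x1a]=0xe1, mem[0x09]=0x17, mem[0x0b]=0xfd, mem[0x14]=0xc4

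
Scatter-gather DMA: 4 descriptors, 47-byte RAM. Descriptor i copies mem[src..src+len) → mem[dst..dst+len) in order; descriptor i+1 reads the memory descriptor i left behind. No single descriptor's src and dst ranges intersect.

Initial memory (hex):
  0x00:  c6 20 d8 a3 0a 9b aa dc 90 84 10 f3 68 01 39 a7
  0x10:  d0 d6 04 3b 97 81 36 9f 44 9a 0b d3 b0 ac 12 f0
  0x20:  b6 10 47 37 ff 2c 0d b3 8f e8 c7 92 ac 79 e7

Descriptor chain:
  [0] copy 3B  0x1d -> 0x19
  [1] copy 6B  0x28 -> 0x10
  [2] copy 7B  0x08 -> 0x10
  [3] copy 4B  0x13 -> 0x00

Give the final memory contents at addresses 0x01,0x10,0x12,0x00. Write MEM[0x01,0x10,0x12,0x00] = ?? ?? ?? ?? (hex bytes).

  after D0: wrote 3B at 0x19 = ac12f0
  after D1: wrote 6B at 0x10 = 8fe8c792ac79
  after D2: wrote 7B at 0x10 = 908410f3680139
  after D3: wrote 4B at 0x00 = f3680139
query mem[0x01]=0x68, mem[0x10]=0x90, mem[0x12]=0x10, mem[0x00]=0xf3

MEM[0x01,0x10,0x12,0x00] = 68 90 10 f3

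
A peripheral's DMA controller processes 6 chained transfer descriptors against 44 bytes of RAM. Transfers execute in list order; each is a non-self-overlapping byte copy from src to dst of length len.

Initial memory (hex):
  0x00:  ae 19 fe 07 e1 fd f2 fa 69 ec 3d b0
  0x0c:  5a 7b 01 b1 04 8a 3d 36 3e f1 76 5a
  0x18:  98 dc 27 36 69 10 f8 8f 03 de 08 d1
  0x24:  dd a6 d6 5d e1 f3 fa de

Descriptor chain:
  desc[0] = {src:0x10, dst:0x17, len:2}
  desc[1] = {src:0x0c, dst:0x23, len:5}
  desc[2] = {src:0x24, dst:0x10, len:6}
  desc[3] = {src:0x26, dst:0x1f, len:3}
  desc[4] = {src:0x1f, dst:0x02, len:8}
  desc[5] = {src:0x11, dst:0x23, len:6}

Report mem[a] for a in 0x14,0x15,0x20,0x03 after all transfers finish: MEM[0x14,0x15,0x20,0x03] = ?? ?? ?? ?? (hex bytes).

D0: mem[0x17..0x18] <- [04 8a]
D1: mem[0x23..0x27] <- [5a 7b 01 b1 04]
D2: mem[0x10..0x15] <- [7b 01 b1 04 e1 f3]
D3: mem[0x1f..0x21] <- [b1 04 e1]
D4: mem[0x02..0x09] <- [b1 04 e1 08 5a 7b 01 b1]
D5: mem[0x23..0x28] <- [01 b1 04 e1 f3 76]
query mem[0x14]=0xe1, mem[0x15]=0xf3, mem[0x20]=0x04, mem[0x03]=0x04

MEM[0x14,0x15,0x20,0x03] = e1 f3 04 04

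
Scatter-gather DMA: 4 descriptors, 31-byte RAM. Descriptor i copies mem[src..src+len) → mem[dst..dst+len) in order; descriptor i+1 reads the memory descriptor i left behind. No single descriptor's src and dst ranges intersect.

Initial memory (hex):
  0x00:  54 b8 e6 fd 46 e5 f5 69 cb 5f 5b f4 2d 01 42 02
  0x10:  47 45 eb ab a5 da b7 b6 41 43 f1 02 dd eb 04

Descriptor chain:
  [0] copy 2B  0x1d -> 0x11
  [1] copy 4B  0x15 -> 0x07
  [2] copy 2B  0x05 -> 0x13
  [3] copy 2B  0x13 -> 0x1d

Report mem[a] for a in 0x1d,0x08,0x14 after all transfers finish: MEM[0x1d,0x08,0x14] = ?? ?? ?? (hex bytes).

  after D0: wrote 2B at 0x11 = eb04
  after D1: wrote 4B at 0x07 = dab7b641
  after D2: wrote 2B at 0x13 = e5f5
  after D3: wrote 2B at 0x1d = e5f5
query mem[0x1d]=0xe5, mem[0x08]=0xb7, mem[0x14]=0xf5

MEM[0x1d,0x08,0x14] = e5 b7 f5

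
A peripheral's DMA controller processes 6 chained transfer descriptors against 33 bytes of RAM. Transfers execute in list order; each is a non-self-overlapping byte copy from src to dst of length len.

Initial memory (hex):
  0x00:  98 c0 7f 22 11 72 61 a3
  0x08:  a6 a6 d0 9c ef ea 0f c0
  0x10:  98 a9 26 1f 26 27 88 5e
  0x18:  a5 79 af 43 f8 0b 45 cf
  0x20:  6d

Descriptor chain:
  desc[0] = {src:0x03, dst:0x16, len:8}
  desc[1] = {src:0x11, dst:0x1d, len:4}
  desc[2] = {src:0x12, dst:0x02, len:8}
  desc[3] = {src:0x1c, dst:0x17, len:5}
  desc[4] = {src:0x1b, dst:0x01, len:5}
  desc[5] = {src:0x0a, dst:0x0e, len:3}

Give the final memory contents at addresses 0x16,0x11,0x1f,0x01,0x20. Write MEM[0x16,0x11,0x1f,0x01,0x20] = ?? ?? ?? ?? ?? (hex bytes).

#0 dst[0x16+8] := {0x22,0x11,0x72,0x61,0xa3,0xa6,0xa6,0xd0}
#1 dst[0x1d+4] := {0xa9,0x26,0x1f,0x26}
#2 dst[0x02+8] := {0x26,0x1f,0x26,0x27,0x22,0x11,0x72,0x61}
#3 dst[0x17+5] := {0xa6,0xa9,0x26,0x1f,0x26}
#4 dst[0x01+5] := {0x26,0xa6,0xa9,0x26,0x1f}
#5 dst[0x0e+3] := {0xd0,0x9c,0xef}
query mem[0x16]=0x22, mem[0x11]=0xa9, mem[0x1f]=0x1f, mem[0x01]=0x26, mem[0x20]=0x26

MEM[0x16,0x11,0x1f,0x01,0x20] = 22 a9 1f 26 26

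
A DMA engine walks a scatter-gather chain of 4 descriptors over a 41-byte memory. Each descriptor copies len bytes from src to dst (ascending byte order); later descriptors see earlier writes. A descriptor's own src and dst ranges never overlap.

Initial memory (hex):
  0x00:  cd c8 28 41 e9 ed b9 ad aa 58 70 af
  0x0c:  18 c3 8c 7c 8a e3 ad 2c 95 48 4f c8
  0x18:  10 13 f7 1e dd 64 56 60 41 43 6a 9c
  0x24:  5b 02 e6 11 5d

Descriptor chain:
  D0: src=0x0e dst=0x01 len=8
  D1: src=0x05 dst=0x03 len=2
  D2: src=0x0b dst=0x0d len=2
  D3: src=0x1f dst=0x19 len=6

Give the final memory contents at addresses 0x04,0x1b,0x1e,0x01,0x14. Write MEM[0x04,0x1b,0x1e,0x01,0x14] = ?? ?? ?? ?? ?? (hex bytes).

MEM[0x04,0x1b,0x1e,0x01,0x14] = 2c 43 5b 8c 95

[0] 0x0e->0x01 len=8 : 8c 7c 8a e3 ad 2c 95 48
[1] 0x05->0x03 len=2 : ad 2c
[2] 0x0b->0x0d len=2 : af 18
[3] 0x1f->0x19 len=6 : 60 41 43 6a 9c 5b
query mem[0x04]=0x2c, mem[0x1b]=0x43, mem[0x1e]=0x5b, mem[0x01]=0x8c, mem[0x14]=0x95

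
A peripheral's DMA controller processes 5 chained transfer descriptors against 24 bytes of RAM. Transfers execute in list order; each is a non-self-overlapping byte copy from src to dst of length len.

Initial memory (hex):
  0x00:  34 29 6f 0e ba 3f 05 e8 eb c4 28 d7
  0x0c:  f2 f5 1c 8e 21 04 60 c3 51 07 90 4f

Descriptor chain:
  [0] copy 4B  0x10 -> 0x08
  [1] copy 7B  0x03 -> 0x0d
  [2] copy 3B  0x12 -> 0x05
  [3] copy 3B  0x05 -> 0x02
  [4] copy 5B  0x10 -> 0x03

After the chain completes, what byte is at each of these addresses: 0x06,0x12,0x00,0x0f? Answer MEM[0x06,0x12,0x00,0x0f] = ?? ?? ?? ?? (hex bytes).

  after D0: wrote 4B at 0x08 = 210460c3
  after D1: wrote 7B at 0x0d = 0eba3f05e82104
  after D2: wrote 3B at 0x05 = 210451
  after D3: wrote 3B at 0x02 = 210451
  after D4: wrote 5B at 0x03 = 05e8210451
query mem[0x06]=0x04, mem[0x12]=0x21, mem[0x00]=0x34, mem[0x0f]=0x3f

MEM[0x06,0x12,0x00,0x0f] = 04 21 34 3f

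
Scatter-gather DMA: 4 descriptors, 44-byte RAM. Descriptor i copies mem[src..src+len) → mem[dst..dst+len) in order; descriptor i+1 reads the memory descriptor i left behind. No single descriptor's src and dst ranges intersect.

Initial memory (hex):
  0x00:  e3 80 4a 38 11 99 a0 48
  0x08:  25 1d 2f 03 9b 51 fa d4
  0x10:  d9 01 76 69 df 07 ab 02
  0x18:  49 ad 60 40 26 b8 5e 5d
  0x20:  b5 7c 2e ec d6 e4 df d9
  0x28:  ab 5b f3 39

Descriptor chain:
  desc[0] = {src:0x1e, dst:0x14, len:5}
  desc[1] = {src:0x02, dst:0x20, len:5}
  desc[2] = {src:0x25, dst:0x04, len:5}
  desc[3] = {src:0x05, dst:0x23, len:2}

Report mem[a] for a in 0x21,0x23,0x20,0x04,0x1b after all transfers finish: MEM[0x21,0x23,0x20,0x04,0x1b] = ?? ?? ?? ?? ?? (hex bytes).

MEM[0x21,0x23,0x20,0x04,0x1b] = 38 df 4a e4 40

#0 dst[0x14+5] := {0x5e,0x5d,0xb5,0x7c,0x2e}
#1 dst[0x20+5] := {0x4a,0x38,0x11,0x99,0xa0}
#2 dst[0x04+5] := {0xe4,0xdf,0xd9,0xab,0x5b}
#3 dst[0x23+2] := {0xdf,0xd9}
query mem[0x21]=0x38, mem[0x23]=0xdf, mem[0x20]=0x4a, mem[0x04]=0xe4, mem[0x1b]=0x40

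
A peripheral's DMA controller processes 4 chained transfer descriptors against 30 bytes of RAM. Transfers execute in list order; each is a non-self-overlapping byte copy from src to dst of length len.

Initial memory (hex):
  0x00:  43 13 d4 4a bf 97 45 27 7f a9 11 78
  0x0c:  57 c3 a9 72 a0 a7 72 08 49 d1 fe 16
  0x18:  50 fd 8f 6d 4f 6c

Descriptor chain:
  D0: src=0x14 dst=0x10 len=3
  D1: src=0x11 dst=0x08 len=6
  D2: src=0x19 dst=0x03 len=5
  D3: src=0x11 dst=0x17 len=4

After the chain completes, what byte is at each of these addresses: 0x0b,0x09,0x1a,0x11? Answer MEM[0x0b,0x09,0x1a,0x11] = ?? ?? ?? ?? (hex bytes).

MEM[0x0b,0x09,0x1a,0x11] = 49 fe 49 d1

  after D0: wrote 3B at 0x10 = 49d1fe
  after D1: wrote 6B at 0x08 = d1fe0849d1fe
  after D2: wrote 5B at 0x03 = fd8f6d4f6c
  after D3: wrote 4B at 0x17 = d1fe0849
query mem[0x0b]=0x49, mem[0x09]=0xfe, mem[0x1a]=0x49, mem[0x11]=0xd1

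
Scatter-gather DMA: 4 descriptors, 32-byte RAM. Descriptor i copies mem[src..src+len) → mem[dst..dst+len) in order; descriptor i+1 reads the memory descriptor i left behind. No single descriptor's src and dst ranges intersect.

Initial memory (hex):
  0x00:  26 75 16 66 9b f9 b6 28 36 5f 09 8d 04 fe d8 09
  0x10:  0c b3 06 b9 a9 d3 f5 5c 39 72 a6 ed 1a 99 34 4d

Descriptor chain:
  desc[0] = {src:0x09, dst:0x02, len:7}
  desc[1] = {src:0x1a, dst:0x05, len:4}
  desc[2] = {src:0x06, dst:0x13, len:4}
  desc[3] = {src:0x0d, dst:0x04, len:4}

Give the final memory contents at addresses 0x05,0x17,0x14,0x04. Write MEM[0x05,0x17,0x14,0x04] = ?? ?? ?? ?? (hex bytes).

  after D0: wrote 7B at 0x02 = 5f098d04fed809
  after D1: wrote 4B at 0x05 = a6ed1a99
  after D2: wrote 4B at 0x13 = ed1a995f
  after D3: wrote 4B at 0x04 = fed8090c
query mem[0x05]=0xd8, mem[0x17]=0x5c, mem[0x14]=0x1a, mem[0x04]=0xfe

MEM[0x05,0x17,0x14,0x04] = d8 5c 1a fe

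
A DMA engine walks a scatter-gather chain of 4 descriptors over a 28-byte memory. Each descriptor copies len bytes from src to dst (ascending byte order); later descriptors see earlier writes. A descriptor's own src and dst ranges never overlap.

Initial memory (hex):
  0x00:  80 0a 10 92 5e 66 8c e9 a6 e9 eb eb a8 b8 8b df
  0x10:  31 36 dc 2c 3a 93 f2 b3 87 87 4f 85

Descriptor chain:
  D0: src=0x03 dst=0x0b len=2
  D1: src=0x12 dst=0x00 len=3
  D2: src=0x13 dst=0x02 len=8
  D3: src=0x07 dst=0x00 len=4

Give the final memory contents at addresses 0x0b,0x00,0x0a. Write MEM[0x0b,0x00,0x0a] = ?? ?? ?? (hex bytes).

[0] 0x03->0x0b len=2 : 92 5e
[1] 0x12->0x00 len=3 : dc 2c 3a
[2] 0x13->0x02 len=8 : 2c 3a 93 f2 b3 87 87 4f
[3] 0x07->0x00 len=4 : 87 87 4f eb
query mem[0x0b]=0x92, mem[0x00]=0x87, mem[0x0a]=0xeb

MEM[0x0b,0x00,0x0a] = 92 87 eb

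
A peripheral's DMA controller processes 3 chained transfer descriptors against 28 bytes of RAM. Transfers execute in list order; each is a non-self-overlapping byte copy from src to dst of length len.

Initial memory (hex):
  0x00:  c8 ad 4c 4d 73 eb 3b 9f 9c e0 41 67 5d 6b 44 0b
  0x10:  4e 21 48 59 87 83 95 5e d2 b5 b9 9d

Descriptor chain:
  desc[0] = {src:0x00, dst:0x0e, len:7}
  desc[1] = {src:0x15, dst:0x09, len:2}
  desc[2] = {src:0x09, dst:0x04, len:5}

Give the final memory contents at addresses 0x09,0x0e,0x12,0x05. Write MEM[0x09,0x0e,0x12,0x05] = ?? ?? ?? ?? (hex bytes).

D0: mem[0x0e..0x14] <- [c8 ad 4c 4d 73 eb 3b]
D1: mem[0x09..0x0a] <- [83 95]
D2: mem[0x04..0x08] <- [83 95 67 5d 6b]
query mem[0x09]=0x83, mem[0x0e]=0xc8, mem[0x12]=0x73, mem[0x05]=0x95

MEM[0x09,0x0e,0x12,0x05] = 83 c8 73 95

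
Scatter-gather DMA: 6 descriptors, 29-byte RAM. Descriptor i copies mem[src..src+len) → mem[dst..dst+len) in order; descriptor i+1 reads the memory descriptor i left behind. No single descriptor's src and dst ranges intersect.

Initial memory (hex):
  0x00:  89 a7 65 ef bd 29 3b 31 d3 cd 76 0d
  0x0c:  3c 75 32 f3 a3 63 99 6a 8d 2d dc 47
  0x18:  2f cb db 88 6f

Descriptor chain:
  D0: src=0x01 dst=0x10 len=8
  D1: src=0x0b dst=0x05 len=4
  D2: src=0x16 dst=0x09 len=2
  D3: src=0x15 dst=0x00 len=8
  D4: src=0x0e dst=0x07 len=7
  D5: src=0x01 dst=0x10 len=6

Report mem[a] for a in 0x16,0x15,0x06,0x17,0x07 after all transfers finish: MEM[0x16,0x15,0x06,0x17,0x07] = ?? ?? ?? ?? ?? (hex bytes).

  after D0: wrote 8B at 0x10 = a765efbd293b31d3
  after D1: wrote 4B at 0x05 = 0d3c7532
  after D2: wrote 2B at 0x09 = 31d3
  after D3: wrote 8B at 0x00 = 3b31d32fcbdb886f
  after D4: wrote 7B at 0x07 = 32f3a765efbd29
  after D5: wrote 6B at 0x10 = 31d32fcbdb88
query mem[0x16]=0x31, mem[0x15]=0x88, mem[0x06]=0x88, mem[0x17]=0xd3, mem[0x07]=0x32

MEM[0x16,0x15,0x06,0x17,0x07] = 31 88 88 d3 32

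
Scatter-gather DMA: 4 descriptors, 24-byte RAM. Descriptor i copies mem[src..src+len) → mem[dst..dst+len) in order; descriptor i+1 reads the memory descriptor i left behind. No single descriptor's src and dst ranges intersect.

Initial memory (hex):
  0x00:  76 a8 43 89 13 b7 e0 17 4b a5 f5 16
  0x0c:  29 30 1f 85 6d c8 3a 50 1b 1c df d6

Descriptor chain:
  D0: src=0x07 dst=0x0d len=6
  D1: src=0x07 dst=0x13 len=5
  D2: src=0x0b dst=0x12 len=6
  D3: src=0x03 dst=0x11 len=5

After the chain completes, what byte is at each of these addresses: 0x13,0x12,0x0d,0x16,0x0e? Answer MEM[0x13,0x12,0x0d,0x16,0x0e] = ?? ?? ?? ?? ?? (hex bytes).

#0 dst[0x0d+6] := {0x17,0x4b,0xa5,0xf5,0x16,0x29}
#1 dst[0x13+5] := {0x17,0x4b,0xa5,0xf5,0x16}
#2 dst[0x12+6] := {0x16,0x29,0x17,0x4b,0xa5,0xf5}
#3 dst[0x11+5] := {0x89,0x13,0xb7,0xe0,0x17}
query mem[0x13]=0xb7, mem[0x12]=0x13, mem[0x0d]=0x17, mem[0x16]=0xa5, mem[0x0e]=0x4b

MEM[0x13,0x12,0x0d,0x16,0x0e] = b7 13 17 a5 4b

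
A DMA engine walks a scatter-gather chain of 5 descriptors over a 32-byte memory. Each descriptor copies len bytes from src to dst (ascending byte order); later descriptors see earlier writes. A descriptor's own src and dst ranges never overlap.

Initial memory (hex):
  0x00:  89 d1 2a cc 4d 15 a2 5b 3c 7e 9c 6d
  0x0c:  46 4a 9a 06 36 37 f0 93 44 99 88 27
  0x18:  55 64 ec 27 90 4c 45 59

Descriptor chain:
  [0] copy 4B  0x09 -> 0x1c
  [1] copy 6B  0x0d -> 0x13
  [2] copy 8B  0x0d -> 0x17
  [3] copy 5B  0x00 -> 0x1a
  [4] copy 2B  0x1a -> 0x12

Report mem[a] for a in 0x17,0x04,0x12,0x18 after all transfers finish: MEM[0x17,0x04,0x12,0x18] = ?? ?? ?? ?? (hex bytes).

MEM[0x17,0x04,0x12,0x18] = 4a 4d 89 9a

  after D0: wrote 4B at 0x1c = 7e9c6d46
  after D1: wrote 6B at 0x13 = 4a9a063637f0
  after D2: wrote 8B at 0x17 = 4a9a063637f04a9a
  after D3: wrote 5B at 0x1a = 89d12acc4d
  after D4: wrote 2B at 0x12 = 89d1
query mem[0x17]=0x4a, mem[0x04]=0x4d, mem[0x12]=0x89, mem[0x18]=0x9a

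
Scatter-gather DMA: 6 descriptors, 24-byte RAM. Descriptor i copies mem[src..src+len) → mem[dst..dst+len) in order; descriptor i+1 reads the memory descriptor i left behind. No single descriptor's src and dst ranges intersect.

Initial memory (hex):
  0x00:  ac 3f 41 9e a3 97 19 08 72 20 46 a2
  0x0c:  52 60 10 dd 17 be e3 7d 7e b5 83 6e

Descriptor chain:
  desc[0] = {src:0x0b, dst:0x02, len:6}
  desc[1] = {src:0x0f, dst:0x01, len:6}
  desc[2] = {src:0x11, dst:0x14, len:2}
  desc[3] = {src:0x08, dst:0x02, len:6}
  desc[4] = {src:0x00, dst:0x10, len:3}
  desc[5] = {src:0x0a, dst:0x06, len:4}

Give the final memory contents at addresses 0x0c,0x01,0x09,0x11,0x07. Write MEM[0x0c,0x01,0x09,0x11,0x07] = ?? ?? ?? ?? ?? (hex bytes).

#0 dst[0x02+6] := {0xa2,0x52,0x60,0x10,0xdd,0x17}
#1 dst[0x01+6] := {0xdd,0x17,0xbe,0xe3,0x7d,0x7e}
#2 dst[0x14+2] := {0xbe,0xe3}
#3 dst[0x02+6] := {0x72,0x20,0x46,0xa2,0x52,0x60}
#4 dst[0x10+3] := {0xac,0xdd,0x72}
#5 dst[0x06+4] := {0x46,0xa2,0x52,0x60}
query mem[0x0c]=0x52, mem[0x01]=0xdd, mem[0x09]=0x60, mem[0x11]=0xdd, mem[0x07]=0xa2

MEM[0x0c,0x01,0x09,0x11,0x07] = 52 dd 60 dd a2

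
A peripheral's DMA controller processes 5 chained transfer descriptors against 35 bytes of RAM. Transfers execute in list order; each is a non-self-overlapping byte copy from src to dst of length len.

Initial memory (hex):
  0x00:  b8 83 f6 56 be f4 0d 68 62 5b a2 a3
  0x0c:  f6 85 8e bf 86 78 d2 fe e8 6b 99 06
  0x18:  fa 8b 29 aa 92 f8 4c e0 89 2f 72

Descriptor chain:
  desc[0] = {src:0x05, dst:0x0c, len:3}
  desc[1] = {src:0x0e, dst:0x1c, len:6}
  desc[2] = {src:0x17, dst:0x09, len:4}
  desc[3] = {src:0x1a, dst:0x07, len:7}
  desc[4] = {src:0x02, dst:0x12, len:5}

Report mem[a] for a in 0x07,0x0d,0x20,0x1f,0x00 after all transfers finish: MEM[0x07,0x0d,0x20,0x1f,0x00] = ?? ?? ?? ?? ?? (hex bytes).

  after D0: wrote 3B at 0x0c = f40d68
  after D1: wrote 6B at 0x1c = 68bf8678d2fe
  after D2: wrote 4B at 0x09 = 06fa8b29
  after D3: wrote 7B at 0x07 = 29aa68bf8678d2
  after D4: wrote 5B at 0x12 = f656bef40d
query mem[0x07]=0x29, mem[0x0d]=0xd2, mem[0x20]=0xd2, mem[0x1f]=0x78, mem[0x00]=0xb8

MEM[0x07,0x0d,0x20,0x1f,0x00] = 29 d2 d2 78 b8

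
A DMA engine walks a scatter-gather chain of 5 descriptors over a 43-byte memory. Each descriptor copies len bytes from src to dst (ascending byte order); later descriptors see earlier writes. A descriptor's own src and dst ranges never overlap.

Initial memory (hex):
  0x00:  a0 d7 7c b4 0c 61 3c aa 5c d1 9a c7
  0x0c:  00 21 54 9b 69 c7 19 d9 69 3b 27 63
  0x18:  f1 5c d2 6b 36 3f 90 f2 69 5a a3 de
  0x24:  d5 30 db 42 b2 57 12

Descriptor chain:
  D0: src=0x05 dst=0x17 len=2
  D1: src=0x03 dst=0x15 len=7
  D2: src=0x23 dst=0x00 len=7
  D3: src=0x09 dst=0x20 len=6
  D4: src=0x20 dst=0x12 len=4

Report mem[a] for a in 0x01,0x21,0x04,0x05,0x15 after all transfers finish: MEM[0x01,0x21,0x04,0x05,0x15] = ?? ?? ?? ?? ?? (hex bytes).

D0: mem[0x17..0x18] <- [61 3c]
D1: mem[0x15..0x1b] <- [b4 0c 61 3c aa 5c d1]
D2: mem[0x00..0x06] <- [de d5 30 db 42 b2 57]
D3: mem[0x20..0x25] <- [d1 9a c7 00 21 54]
D4: mem[0x12..0x15] <- [d1 9a c7 00]
query mem[0x01]=0xd5, mem[0x21]=0x9a, mem[0x04]=0x42, mem[0x05]=0xb2, mem[0x15]=0x00

MEM[0x01,0x21,0x04,0x05,0x15] = d5 9a 42 b2 00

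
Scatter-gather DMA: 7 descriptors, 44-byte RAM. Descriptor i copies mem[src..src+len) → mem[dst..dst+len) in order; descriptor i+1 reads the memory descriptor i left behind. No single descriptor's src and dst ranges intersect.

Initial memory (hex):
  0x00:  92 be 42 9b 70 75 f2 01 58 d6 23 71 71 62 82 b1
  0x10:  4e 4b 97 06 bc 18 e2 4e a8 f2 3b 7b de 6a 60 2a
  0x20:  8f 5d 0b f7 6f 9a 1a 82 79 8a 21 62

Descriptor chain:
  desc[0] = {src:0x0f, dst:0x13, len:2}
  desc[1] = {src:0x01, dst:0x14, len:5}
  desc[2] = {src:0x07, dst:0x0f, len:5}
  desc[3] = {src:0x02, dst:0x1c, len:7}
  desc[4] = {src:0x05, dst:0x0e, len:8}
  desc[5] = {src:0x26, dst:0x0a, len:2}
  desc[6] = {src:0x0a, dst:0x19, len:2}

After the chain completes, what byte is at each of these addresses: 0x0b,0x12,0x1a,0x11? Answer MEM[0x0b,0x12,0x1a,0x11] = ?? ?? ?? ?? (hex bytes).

MEM[0x0b,0x12,0x1a,0x11] = 82 d6 82 58

  after D0: wrote 2B at 0x13 = b14e
  after D1: wrote 5B at 0x14 = be429b7075
  after D2: wrote 5B at 0x0f = 0158d62371
  after D3: wrote 7B at 0x1c = 429b7075f20158
  after D4: wrote 8B at 0x0e = 75f20158d6237171
  after D5: wrote 2B at 0x0a = 1a82
  after D6: wrote 2B at 0x19 = 1a82
query mem[0x0b]=0x82, mem[0x12]=0xd6, mem[0x1a]=0x82, mem[0x11]=0x58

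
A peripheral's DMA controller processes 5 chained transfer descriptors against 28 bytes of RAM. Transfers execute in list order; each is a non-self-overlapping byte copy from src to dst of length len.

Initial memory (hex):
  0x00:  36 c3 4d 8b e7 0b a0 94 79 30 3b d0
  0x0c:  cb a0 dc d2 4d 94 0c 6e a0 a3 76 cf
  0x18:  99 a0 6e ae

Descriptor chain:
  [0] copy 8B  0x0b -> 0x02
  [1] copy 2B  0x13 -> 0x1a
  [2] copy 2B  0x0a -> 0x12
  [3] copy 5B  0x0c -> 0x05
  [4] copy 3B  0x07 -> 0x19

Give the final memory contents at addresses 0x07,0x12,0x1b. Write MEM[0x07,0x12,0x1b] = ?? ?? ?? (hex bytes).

MEM[0x07,0x12,0x1b] = dc 3b 4d

#0 dst[0x02+8] := {0xd0,0xcb,0xa0,0xdc,0xd2,0x4d,0x94,0x0c}
#1 dst[0x1a+2] := {0x6e,0xa0}
#2 dst[0x12+2] := {0x3b,0xd0}
#3 dst[0x05+5] := {0xcb,0xa0,0xdc,0xd2,0x4d}
#4 dst[0x19+3] := {0xdc,0xd2,0x4d}
query mem[0x07]=0xdc, mem[0x12]=0x3b, mem[0x1b]=0x4d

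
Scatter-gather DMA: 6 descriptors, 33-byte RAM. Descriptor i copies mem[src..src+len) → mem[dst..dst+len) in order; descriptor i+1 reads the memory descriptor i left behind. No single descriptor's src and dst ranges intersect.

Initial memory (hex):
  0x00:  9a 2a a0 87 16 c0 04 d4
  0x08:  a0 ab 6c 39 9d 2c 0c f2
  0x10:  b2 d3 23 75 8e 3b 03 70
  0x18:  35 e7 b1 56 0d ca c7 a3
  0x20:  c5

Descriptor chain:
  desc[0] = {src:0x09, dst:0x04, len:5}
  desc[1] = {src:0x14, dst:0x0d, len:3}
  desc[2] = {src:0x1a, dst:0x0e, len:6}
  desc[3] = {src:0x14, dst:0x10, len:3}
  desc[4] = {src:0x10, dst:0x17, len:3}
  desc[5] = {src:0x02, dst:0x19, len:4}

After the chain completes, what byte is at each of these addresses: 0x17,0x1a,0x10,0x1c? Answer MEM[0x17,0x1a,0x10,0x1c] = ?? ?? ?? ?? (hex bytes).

  after D0: wrote 5B at 0x04 = ab6c399d2c
  after D1: wrote 3B at 0x0d = 8e3b03
  after D2: wrote 6B at 0x0e = b1560dcac7a3
  after D3: wrote 3B at 0x10 = 8e3b03
  after D4: wrote 3B at 0x17 = 8e3b03
  after D5: wrote 4B at 0x19 = a087ab6c
query mem[0x17]=0x8e, mem[0x1a]=0x87, mem[0x10]=0x8e, mem[0x1c]=0x6c

MEM[0x17,0x1a,0x10,0x1c] = 8e 87 8e 6c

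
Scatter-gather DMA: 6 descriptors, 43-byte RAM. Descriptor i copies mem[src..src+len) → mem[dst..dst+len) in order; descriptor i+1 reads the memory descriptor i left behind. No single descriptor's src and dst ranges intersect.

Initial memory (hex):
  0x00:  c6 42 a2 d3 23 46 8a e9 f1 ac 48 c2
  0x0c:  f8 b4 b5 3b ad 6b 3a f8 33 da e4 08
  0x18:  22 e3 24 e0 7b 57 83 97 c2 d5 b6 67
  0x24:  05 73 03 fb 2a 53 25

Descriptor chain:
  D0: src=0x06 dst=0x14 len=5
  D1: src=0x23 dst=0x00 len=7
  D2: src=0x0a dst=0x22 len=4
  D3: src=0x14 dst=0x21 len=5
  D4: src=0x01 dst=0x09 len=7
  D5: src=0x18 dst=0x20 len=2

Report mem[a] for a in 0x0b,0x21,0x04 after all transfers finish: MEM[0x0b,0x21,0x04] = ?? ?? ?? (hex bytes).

  after D0: wrote 5B at 0x14 = 8ae9f1ac48
  after D1: wrote 7B at 0x00 = 67057303fb2a53
  after D2: wrote 4B at 0x22 = 48c2f8b4
  after D3: wrote 5B at 0x21 = 8ae9f1ac48
  after D4: wrote 7B at 0x09 = 057303fb2a53e9
  after D5: wrote 2B at 0x20 = 48e3
query mem[0x0b]=0x03, mem[0x21]=0xe3, mem[0x04]=0xfb

MEM[0x0b,0x21,0x04] = 03 e3 fb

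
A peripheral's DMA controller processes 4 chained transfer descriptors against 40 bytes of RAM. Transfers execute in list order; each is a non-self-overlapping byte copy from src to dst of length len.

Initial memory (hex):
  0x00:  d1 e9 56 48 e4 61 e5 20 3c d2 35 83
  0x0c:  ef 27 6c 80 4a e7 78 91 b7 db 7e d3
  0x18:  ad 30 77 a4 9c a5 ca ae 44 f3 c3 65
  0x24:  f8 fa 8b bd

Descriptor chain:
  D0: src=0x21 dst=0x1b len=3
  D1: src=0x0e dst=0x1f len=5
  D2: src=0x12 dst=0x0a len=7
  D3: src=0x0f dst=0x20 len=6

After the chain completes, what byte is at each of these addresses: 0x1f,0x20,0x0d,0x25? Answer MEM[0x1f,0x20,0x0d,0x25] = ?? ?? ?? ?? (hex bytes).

#0 dst[0x1b+3] := {0xf3,0xc3,0x65}
#1 dst[0x1f+5] := {0x6c,0x80,0x4a,0xe7,0x78}
#2 dst[0x0a+7] := {0x78,0x91,0xb7,0xdb,0x7e,0xd3,0xad}
#3 dst[0x20+6] := {0xd3,0xad,0xe7,0x78,0x91,0xb7}
query mem[0x1f]=0x6c, mem[0x20]=0xd3, mem[0x0d]=0xdb, mem[0x25]=0xb7

MEM[0x1f,0x20,0x0d,0x25] = 6c d3 db b7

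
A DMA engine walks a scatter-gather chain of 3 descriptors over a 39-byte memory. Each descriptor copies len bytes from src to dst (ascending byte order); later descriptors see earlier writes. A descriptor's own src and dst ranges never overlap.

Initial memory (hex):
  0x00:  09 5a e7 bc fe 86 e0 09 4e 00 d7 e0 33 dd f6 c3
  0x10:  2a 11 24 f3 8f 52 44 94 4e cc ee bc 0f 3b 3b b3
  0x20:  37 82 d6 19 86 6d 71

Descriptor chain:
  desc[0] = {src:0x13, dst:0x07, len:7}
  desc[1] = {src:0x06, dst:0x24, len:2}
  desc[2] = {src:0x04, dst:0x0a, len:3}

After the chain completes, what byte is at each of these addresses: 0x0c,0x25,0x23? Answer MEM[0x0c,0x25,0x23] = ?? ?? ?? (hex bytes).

MEM[0x0c,0x25,0x23] = e0 f3 19

[0] 0x13->0x07 len=7 : f3 8f 52 44 94 4e cc
[1] 0x06->0x24 len=2 : e0 f3
[2] 0x04->0x0a len=3 : fe 86 e0
query mem[0x0c]=0xe0, mem[0x25]=0xf3, mem[0x23]=0x19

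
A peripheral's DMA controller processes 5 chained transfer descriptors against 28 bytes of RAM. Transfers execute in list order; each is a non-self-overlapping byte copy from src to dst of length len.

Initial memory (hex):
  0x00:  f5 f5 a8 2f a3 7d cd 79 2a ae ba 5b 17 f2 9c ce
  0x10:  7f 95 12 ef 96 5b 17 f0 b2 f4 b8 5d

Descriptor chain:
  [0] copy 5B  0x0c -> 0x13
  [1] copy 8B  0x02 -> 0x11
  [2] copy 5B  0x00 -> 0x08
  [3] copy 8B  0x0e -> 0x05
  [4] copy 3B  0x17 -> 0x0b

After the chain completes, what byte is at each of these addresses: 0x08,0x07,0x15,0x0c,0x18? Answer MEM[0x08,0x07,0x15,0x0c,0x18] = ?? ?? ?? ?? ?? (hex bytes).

MEM[0x08,0x07,0x15,0x0c,0x18] = a8 7f cd ae ae

D0: mem[0x13..0x17] <- [17 f2 9c ce 7f]
D1: mem[0x11..0x18] <- [a8 2f a3 7d cd 79 2a ae]
D2: mem[0x08..0x0c] <- [f5 f5 a8 2f a3]
D3: mem[0x05..0x0c] <- [9c ce 7f a8 2f a3 7d cd]
D4: mem[0x0b..0x0d] <- [2a ae f4]
query mem[0x08]=0xa8, mem[0x07]=0x7f, mem[0x15]=0xcd, mem[0x0c]=0xae, mem[0x18]=0xae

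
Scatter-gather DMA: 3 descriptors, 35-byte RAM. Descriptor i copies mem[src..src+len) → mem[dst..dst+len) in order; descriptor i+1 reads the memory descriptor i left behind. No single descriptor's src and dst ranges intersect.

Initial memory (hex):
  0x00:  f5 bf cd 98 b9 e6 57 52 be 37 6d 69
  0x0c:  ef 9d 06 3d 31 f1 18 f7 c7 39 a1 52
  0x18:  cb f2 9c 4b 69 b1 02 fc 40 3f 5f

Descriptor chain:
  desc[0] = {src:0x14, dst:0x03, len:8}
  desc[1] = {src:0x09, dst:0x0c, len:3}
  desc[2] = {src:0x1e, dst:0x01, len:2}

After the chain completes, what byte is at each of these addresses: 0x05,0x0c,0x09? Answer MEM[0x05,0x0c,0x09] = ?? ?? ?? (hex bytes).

D0: mem[0x03..0x0a] <- [c7 39 a1 52 cb f2 9c 4b]
D1: mem[0x0c..0x0e] <- [9c 4b 69]
D2: mem[0x01..0x02] <- [02 fc]
query mem[0x05]=0xa1, mem[0x0c]=0x9c, mem[0x09]=0x9c

MEM[0x05,0x0c,0x09] = a1 9c 9c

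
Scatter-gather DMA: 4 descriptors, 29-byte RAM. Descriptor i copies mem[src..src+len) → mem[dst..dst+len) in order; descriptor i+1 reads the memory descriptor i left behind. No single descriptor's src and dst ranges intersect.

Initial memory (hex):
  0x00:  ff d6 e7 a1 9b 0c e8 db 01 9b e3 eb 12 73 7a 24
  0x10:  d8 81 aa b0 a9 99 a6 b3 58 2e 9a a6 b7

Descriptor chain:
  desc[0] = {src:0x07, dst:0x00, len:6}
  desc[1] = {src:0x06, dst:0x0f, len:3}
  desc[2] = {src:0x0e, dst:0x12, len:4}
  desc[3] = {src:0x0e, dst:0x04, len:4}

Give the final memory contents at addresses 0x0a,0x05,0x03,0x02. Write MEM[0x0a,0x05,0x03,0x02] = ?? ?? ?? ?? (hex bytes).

MEM[0x0a,0x05,0x03,0x02] = e3 e8 e3 9b

#0 dst[0x00+6] := {0xdb,0x01,0x9b,0xe3,0xeb,0x12}
#1 dst[0x0f+3] := {0xe8,0xdb,0x01}
#2 dst[0x12+4] := {0x7a,0xe8,0xdb,0x01}
#3 dst[0x04+4] := {0x7a,0xe8,0xdb,0x01}
query mem[0x0a]=0xe3, mem[0x05]=0xe8, mem[0x03]=0xe3, mem[0x02]=0x9b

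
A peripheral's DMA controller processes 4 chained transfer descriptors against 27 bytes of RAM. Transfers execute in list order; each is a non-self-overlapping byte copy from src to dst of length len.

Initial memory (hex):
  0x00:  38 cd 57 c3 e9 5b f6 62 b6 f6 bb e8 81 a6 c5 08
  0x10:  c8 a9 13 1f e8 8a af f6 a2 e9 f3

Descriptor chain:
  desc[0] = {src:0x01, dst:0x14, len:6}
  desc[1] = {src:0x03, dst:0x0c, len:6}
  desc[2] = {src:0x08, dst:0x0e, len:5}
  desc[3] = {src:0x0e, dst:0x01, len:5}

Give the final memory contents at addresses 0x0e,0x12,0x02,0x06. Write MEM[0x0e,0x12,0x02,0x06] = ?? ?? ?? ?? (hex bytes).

MEM[0x0e,0x12,0x02,0x06] = b6 c3 f6 f6

#0 dst[0x14+6] := {0xcd,0x57,0xc3,0xe9,0x5b,0xf6}
#1 dst[0x0c+6] := {0xc3,0xe9,0x5b,0xf6,0x62,0xb6}
#2 dst[0x0e+5] := {0xb6,0xf6,0xbb,0xe8,0xc3}
#3 dst[0x01+5] := {0xb6,0xf6,0xbb,0xe8,0xc3}
query mem[0x0e]=0xb6, mem[0x12]=0xc3, mem[0x02]=0xf6, mem[0x06]=0xf6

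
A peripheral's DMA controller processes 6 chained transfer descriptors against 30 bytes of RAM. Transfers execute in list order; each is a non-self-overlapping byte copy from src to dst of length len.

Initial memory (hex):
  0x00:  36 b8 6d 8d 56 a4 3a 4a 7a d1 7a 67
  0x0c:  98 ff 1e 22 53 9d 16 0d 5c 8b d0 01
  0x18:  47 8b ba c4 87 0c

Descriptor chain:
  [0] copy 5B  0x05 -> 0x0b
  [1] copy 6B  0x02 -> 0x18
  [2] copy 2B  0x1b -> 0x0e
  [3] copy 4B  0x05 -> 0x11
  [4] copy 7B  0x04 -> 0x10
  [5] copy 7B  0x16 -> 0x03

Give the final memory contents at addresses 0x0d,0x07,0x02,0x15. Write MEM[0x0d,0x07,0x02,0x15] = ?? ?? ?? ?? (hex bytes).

MEM[0x0d,0x07,0x02,0x15] = 4a 56 6d d1

#0 dst[0x0b+5] := {0xa4,0x3a,0x4a,0x7a,0xd1}
#1 dst[0x18+6] := {0x6d,0x8d,0x56,0xa4,0x3a,0x4a}
#2 dst[0x0e+2] := {0xa4,0x3a}
#3 dst[0x11+4] := {0xa4,0x3a,0x4a,0x7a}
#4 dst[0x10+7] := {0x56,0xa4,0x3a,0x4a,0x7a,0xd1,0x7a}
#5 dst[0x03+7] := {0x7a,0x01,0x6d,0x8d,0x56,0xa4,0x3a}
query mem[0x0d]=0x4a, mem[0x07]=0x56, mem[0x02]=0x6d, mem[0x15]=0xd1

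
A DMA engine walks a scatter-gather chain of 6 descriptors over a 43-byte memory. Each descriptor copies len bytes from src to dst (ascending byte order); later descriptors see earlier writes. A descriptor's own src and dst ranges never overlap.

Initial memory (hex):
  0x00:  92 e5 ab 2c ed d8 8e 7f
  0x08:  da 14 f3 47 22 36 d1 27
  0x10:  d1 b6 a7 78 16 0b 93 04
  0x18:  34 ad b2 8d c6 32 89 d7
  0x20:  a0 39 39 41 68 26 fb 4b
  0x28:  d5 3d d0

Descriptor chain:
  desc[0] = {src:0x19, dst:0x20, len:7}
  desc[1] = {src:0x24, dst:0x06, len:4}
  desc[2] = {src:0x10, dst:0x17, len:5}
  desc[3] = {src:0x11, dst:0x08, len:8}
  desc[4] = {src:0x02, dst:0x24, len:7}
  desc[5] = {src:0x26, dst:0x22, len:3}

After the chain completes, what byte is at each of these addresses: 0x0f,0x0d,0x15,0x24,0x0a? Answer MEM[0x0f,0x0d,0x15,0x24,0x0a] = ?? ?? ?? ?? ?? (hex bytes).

MEM[0x0f,0x0d,0x15,0x24,0x0a] = b6 93 0b 32 78

  after D0: wrote 7B at 0x20 = adb28dc63289d7
  after D1: wrote 4B at 0x06 = 3289d74b
  after D2: wrote 5B at 0x17 = d1b6a77816
  after D3: wrote 8B at 0x08 = b6a778160b93d1b6
  after D4: wrote 7B at 0x24 = ab2cedd83289b6
  after D5: wrote 3B at 0x22 = edd832
query mem[0x0f]=0xb6, mem[0x0d]=0x93, mem[0x15]=0x0b, mem[0x24]=0x32, mem[0x0a]=0x78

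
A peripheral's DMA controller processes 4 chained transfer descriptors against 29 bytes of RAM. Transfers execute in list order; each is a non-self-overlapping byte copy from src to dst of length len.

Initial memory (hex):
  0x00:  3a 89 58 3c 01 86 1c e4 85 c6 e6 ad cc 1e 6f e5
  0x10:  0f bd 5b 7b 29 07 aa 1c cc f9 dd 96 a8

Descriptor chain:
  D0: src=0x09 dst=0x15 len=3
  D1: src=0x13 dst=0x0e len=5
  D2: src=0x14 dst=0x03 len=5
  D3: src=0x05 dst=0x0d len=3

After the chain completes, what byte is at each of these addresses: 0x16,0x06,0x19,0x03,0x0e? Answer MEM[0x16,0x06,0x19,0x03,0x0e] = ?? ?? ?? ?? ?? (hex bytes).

MEM[0x16,0x06,0x19,0x03,0x0e] = e6 ad f9 29 ad

  after D0: wrote 3B at 0x15 = c6e6ad
  after D1: wrote 5B at 0x0e = 7b29c6e6ad
  after D2: wrote 5B at 0x03 = 29c6e6adcc
  after D3: wrote 3B at 0x0d = e6adcc
query mem[0x16]=0xe6, mem[0x06]=0xad, mem[0x19]=0xf9, mem[0x03]=0x29, mem[0x0e]=0xad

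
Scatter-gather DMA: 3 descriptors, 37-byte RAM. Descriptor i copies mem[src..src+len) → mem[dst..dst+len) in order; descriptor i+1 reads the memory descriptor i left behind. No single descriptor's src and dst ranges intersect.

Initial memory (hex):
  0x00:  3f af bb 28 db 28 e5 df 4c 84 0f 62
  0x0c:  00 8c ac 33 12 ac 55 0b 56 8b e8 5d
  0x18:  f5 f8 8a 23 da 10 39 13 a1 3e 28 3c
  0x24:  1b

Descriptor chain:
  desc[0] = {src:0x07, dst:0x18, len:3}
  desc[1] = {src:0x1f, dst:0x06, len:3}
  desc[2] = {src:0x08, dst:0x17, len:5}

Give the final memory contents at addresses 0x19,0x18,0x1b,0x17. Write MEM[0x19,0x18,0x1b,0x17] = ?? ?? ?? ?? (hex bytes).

MEM[0x19,0x18,0x1b,0x17] = 0f 84 00 3e

#0 dst[0x18+3] := {0xdf,0x4c,0x84}
#1 dst[0x06+3] := {0x13,0xa1,0x3e}
#2 dst[0x17+5] := {0x3e,0x84,0x0f,0x62,0x00}
query mem[0x19]=0x0f, mem[0x18]=0x84, mem[0x1b]=0x00, mem[0x17]=0x3e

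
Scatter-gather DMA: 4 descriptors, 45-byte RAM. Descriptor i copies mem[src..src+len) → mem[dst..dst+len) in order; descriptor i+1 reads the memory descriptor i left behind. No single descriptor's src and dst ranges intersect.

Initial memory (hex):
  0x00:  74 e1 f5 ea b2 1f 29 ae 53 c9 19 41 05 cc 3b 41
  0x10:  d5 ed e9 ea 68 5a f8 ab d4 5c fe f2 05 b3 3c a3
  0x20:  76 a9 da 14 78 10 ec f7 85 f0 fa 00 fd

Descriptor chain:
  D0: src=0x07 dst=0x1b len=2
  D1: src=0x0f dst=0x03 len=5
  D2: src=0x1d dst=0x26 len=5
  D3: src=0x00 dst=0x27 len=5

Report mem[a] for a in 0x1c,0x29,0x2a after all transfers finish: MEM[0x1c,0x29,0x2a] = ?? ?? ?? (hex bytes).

  after D0: wrote 2B at 0x1b = ae53
  after D1: wrote 5B at 0x03 = 41d5ede9ea
  after D2: wrote 5B at 0x26 = b33ca376a9
  after D3: wrote 5B at 0x27 = 74e1f541d5
query mem[0x1c]=0x53, mem[0x29]=0xf5, mem[0x2a]=0x41

MEM[0x1c,0x29,0x2a] = 53 f5 41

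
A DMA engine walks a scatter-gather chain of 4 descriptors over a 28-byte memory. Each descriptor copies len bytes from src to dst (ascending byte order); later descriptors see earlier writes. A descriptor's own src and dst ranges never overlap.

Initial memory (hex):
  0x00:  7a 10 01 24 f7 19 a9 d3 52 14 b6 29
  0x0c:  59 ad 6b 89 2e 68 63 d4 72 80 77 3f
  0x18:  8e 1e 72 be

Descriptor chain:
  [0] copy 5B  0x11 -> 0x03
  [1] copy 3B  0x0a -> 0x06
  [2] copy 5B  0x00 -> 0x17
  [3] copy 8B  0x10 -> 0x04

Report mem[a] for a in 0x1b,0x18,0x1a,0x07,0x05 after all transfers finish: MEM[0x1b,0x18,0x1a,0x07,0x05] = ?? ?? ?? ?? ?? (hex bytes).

D0: mem[0x03..0x07] <- [68 63 d4 72 80]
D1: mem[0x06..0x08] <- [b6 29 59]
D2: mem[0x17..0x1b] <- [7a 10 01 68 63]
D3: mem[0x04..0x0b] <- [2e 68 63 d4 72 80 77 7a]
query mem[0x1b]=0x63, mem[0x18]=0x10, mem[0x1a]=0x68, mem[0x07]=0xd4, mem[0x05]=0x68

MEM[0x1b,0x18,0x1a,0x07,0x05] = 63 10 68 d4 68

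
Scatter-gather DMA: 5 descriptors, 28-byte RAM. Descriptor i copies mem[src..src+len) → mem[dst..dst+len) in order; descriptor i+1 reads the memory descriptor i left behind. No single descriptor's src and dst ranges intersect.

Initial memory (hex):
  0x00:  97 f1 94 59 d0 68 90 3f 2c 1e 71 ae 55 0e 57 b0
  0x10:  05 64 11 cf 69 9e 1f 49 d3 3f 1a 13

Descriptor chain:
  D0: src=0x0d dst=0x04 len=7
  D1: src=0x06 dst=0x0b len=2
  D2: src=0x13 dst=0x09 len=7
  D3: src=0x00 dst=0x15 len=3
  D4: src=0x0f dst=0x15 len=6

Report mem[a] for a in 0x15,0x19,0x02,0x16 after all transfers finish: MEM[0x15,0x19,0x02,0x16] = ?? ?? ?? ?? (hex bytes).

MEM[0x15,0x19,0x02,0x16] = 3f cf 94 05

#0 dst[0x04+7] := {0x0e,0x57,0xb0,0x05,0x64,0x11,0xcf}
#1 dst[0x0b+2] := {0xb0,0x05}
#2 dst[0x09+7] := {0xcf,0x69,0x9e,0x1f,0x49,0xd3,0x3f}
#3 dst[0x15+3] := {0x97,0xf1,0x94}
#4 dst[0x15+6] := {0x3f,0x05,0x64,0x11,0xcf,0x69}
query mem[0x15]=0x3f, mem[0x19]=0xcf, mem[0x02]=0x94, mem[0x16]=0x05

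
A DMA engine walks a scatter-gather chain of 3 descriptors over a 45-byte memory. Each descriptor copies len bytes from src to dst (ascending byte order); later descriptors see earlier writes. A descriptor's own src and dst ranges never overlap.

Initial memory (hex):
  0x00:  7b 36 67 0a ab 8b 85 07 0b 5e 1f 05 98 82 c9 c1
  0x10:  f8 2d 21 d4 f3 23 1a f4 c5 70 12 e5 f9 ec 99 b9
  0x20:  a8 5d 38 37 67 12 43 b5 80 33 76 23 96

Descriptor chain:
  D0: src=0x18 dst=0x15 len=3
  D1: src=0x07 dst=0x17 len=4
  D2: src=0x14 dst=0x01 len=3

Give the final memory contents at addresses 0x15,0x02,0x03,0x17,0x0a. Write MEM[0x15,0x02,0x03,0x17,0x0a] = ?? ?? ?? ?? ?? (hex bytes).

[0] 0x18->0x15 len=3 : c5 70 12
[1] 0x07->0x17 len=4 : 07 0b 5e 1f
[2] 0x14->0x01 len=3 : f3 c5 70
query mem[0x15]=0xc5, mem[0x02]=0xc5, mem[0x03]=0x70, mem[0x17]=0x07, mem[0x0a]=0x1f

MEM[0x15,0x02,0x03,0x17,0x0a] = c5 c5 70 07 1f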